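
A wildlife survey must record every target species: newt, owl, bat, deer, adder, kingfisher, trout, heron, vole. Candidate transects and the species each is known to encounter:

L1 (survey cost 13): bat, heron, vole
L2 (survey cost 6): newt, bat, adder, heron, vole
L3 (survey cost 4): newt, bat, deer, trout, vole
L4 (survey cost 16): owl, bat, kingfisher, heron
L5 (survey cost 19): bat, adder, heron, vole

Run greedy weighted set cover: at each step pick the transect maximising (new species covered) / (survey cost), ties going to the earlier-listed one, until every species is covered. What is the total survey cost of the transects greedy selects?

Pick 1: L3 adds 5 new (newt, bat, deer, trout, vole) at survey cost 4 (ratio 5/4).
Pick 2: L2 adds 2 new (adder, heron) at survey cost 6 (ratio 2/6).
Pick 3: L4 adds 2 new (owl, kingfisher) at survey cost 16 (ratio 2/16).
Greedy total survey cost: 4 + 6 + 16 = 26.

26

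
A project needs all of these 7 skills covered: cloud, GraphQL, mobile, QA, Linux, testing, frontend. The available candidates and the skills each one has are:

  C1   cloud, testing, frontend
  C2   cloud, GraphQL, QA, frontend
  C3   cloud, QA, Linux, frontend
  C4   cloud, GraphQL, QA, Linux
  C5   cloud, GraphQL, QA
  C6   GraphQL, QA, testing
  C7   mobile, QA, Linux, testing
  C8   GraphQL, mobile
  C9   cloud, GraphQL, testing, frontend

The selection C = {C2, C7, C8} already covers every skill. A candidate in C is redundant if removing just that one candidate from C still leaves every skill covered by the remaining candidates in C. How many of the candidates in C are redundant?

Drop C2: cloud, frontend uncovered — not redundant.
Drop C7: Linux, testing uncovered — not redundant.
Drop C8: the rest still cover every skill — redundant.
1 redundant: C8.

1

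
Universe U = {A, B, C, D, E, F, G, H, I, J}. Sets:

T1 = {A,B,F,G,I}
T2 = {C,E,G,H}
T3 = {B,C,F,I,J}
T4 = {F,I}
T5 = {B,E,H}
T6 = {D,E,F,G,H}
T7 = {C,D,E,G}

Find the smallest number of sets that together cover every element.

3

T1, T3, T6 together cover {A, B, C, D, E, F, G, H, I, J} — every element.
No 2 of the 7 sets cover everything (all 21 pairs fall short), so 3 is minimum.
Greedy (largest uncovered first) would take T1, T2, T3, T6 — 4 sets — but 3 suffice.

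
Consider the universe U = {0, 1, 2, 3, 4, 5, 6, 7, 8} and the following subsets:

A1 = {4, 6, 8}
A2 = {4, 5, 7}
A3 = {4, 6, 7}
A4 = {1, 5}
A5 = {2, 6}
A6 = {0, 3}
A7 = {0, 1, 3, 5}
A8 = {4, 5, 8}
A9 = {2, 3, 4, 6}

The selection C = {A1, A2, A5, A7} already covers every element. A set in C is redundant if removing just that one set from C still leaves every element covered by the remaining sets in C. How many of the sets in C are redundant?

0

Drop A1: 8 uncovered — not redundant.
Drop A2: 7 uncovered — not redundant.
Drop A5: 2 uncovered — not redundant.
Drop A7: 0, 1, 3 uncovered — not redundant.
None of the sets in C is redundant.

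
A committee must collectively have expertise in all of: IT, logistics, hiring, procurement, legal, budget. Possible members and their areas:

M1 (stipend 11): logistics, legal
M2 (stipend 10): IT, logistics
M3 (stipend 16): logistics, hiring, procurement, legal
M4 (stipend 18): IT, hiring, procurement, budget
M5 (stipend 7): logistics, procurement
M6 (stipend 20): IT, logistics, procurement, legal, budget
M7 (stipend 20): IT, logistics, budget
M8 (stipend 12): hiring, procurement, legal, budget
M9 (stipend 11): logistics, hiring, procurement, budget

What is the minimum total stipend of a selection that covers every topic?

22

M2, M8 cover every topic at stipend 10 + 12 = 22.
Any cover uses at least 2 members; among all covering selections none totals below 22.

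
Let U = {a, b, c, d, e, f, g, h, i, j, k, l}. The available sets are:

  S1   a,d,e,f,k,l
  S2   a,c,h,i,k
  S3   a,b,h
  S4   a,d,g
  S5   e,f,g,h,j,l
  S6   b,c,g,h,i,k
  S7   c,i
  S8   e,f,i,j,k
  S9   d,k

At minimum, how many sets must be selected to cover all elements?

3

S1, S5, S6 together cover {a, b, c, d, e, f, g, h, i, j, k, l} — every element.
No 2 of the 9 sets cover everything (all 36 pairs fall short), so 3 is minimum.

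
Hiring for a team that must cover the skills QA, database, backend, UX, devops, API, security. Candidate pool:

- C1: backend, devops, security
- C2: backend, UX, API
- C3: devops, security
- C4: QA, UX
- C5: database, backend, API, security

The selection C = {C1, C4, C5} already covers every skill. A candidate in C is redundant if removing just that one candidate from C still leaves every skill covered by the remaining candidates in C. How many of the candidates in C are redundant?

0

Drop C1: devops uncovered — not redundant.
Drop C4: QA, UX uncovered — not redundant.
Drop C5: database, API uncovered — not redundant.
None of the candidates in C is redundant.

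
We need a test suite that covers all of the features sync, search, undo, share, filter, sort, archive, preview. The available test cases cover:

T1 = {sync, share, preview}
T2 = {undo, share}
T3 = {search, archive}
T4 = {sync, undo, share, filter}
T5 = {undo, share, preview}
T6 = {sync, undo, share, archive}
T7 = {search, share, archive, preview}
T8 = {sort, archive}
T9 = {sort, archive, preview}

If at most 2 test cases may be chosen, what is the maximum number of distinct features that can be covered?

Choosing T4, T7 covers {sync, search, undo, share, filter, archive, preview} — 7 features.
No choice of 2 test cases does better; here sort is left uncovered.

7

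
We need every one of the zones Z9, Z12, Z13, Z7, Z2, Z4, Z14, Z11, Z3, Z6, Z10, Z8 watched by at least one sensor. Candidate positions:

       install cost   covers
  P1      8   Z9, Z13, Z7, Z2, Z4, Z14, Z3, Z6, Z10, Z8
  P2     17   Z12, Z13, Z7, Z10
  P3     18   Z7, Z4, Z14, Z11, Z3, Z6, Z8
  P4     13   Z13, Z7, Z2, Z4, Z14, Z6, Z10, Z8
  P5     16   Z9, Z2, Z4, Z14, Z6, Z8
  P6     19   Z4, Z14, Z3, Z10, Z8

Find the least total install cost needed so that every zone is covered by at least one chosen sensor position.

P1, P2, P3 cover every zone at install cost 8 + 17 + 18 = 43.
Any cover uses at least 3 sensor positions; among all covering selections none totals below 43.

43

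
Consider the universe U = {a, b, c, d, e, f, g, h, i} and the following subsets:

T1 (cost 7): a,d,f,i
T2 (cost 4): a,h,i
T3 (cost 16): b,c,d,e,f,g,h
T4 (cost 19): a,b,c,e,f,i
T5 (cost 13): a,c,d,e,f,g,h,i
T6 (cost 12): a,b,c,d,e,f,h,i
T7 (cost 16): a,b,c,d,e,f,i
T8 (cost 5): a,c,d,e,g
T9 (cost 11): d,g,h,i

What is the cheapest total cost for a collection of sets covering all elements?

17

T6, T8 cover every element at cost 12 + 5 = 17.
Any cover uses at least 2 sets; among all covering selections none totals below 17.
Greedy by coverage-per-cost would pick T8, T2, T6 for 21 — worse than the optimum 17.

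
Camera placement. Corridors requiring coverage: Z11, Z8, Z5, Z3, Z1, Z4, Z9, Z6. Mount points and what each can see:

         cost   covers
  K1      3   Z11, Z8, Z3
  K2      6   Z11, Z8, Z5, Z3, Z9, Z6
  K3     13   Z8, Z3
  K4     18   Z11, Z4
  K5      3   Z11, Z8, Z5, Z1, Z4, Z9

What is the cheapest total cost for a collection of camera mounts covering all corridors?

K2, K5 cover every corridor at cost 6 + 3 = 9.
Any cover uses at least 2 camera mounts; among all covering selections none totals below 9.

9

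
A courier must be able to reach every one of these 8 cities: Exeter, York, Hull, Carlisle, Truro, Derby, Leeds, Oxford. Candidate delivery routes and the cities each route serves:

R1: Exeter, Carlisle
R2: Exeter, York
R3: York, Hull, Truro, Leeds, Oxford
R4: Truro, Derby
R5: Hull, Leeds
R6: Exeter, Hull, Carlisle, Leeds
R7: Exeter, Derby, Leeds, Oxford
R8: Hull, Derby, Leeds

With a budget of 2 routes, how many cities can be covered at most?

Choosing R1, R3 covers {Exeter, York, Hull, Carlisle, Truro, Leeds, Oxford} — 7 cities.
No choice of 2 routes does better; here Derby is left uncovered.

7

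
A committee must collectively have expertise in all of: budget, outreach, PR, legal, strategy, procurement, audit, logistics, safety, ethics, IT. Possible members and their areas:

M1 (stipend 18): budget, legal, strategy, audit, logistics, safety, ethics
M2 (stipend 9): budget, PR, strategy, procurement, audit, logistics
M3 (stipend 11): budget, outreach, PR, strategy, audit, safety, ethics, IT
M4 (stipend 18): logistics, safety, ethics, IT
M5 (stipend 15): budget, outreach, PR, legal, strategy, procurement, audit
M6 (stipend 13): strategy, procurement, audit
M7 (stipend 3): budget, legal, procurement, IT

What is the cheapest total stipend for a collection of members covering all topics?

M2, M3, M7 cover every topic at stipend 9 + 11 + 3 = 23.
Any cover uses at least 2 members; among all covering selections none totals below 23.

23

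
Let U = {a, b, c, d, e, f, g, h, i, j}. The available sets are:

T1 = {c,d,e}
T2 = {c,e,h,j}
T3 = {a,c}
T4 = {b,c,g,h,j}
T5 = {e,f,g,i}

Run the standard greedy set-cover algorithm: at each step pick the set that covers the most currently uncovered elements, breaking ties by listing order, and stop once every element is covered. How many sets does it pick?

Pick 1: T4 covers 5 new elements (b, c, g, h, j).
Pick 2: T5 covers 3 new elements (e, f, i).
Pick 3: T1 covers 1 new elements (d).
Pick 4: T3 covers 1 new elements (a).
Greedy uses 4 sets.

4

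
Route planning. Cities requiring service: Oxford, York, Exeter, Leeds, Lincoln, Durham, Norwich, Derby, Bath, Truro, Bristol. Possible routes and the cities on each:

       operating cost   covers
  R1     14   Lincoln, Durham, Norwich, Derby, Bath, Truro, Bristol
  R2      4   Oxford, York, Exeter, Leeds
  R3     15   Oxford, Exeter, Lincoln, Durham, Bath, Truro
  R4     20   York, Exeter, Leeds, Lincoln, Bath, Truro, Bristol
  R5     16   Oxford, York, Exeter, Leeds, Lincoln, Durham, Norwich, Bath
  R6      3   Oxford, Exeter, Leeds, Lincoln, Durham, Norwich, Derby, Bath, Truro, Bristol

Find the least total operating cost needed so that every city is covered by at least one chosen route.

7

R2, R6 cover every city at operating cost 4 + 3 = 7.
Any cover uses at least 2 routes; among all covering selections none totals below 7.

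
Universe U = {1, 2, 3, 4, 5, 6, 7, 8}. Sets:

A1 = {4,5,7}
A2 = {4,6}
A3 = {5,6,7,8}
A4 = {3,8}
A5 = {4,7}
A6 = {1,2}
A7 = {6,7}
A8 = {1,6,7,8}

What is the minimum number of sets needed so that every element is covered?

4

A1, A2, A4, A6 together cover {1, 2, 3, 4, 5, 6, 7, 8} — every element.
No 3 of the 8 sets cover everything (all 56 triples fall short), so 4 is minimum.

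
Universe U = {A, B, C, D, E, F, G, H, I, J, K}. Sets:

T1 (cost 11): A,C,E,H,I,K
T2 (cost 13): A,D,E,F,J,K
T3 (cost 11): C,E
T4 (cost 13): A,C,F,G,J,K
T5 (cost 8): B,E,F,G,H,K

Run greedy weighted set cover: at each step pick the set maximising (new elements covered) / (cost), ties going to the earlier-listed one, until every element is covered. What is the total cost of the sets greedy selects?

32

Pick 1: T5 adds 6 new (B, E, F, G, H, K) at cost 8 (ratio 6/8).
Pick 2: T1 adds 3 new (A, C, I) at cost 11 (ratio 3/11).
Pick 3: T2 adds 2 new (D, J) at cost 13 (ratio 2/13).
Greedy total cost: 8 + 11 + 13 = 32.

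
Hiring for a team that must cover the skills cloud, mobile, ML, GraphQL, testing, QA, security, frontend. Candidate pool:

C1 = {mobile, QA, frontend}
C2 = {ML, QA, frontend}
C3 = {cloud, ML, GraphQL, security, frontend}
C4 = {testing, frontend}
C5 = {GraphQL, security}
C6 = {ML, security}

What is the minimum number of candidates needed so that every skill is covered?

C1, C3, C4 together cover {cloud, mobile, ML, GraphQL, testing, QA, security, frontend} — every skill.
No 2 of the 6 candidates cover everything (all 15 pairs fall short), so 3 is minimum.

3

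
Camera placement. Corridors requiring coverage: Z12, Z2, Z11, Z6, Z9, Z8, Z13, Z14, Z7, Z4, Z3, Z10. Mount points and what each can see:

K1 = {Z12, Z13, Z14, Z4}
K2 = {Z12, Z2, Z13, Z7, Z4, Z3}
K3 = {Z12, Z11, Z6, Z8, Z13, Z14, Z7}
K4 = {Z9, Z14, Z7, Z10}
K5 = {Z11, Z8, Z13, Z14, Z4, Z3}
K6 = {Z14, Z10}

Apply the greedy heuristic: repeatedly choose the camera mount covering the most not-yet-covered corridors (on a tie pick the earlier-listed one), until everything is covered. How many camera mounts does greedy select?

Pick 1: K3 covers 7 new corridors (Z12, Z11, Z6, Z8, Z13, Z14, Z7).
Pick 2: K2 covers 3 new corridors (Z2, Z4, Z3).
Pick 3: K4 covers 2 new corridors (Z9, Z10).
Greedy uses 3 camera mounts.

3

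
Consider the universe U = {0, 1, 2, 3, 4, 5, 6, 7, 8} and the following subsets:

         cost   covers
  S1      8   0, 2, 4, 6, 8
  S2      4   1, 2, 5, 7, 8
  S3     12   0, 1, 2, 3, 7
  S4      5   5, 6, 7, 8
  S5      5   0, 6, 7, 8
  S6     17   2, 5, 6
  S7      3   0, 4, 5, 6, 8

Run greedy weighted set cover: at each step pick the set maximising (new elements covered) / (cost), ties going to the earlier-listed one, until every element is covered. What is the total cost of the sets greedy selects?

Pick 1: S7 adds 5 new (0, 4, 5, 6, 8) at cost 3 (ratio 5/3).
Pick 2: S2 adds 3 new (1, 2, 7) at cost 4 (ratio 3/4).
Pick 3: S3 adds 1 new (3) at cost 12 (ratio 1/12).
Greedy total cost: 3 + 4 + 12 = 19. (The true optimum is 15, so greedy overshoots here.)

19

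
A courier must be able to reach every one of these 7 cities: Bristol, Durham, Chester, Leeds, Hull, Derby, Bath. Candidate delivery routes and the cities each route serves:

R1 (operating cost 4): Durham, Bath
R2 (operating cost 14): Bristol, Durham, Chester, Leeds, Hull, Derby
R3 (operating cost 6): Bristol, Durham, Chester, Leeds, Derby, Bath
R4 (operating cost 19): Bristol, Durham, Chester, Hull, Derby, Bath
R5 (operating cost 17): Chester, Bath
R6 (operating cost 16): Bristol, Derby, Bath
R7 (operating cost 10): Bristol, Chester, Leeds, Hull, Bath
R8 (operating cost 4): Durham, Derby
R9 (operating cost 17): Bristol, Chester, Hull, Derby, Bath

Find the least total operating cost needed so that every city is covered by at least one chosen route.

R7, R8 cover every city at operating cost 10 + 4 = 14.
Any cover uses at least 2 routes; among all covering selections none totals below 14.

14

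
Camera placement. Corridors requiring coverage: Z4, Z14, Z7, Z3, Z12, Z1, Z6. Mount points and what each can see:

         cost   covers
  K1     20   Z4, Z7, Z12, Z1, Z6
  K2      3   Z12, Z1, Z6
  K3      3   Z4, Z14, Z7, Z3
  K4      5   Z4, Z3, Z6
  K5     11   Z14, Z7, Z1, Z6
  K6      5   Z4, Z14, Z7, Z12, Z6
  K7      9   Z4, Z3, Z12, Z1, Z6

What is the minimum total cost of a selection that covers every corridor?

K2, K3 cover every corridor at cost 3 + 3 = 6.
Any cover uses at least 2 camera mounts; among all covering selections none totals below 6.

6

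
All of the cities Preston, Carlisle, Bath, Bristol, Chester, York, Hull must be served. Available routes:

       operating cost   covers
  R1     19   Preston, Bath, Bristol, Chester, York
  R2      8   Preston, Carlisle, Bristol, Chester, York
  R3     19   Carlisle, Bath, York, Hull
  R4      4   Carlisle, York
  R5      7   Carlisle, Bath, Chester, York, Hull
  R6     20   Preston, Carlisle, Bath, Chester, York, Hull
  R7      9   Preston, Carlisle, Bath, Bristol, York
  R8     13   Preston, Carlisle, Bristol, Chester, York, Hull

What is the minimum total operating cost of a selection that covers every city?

R2, R5 cover every city at operating cost 8 + 7 = 15.
Any cover uses at least 2 routes; among all covering selections none totals below 15.

15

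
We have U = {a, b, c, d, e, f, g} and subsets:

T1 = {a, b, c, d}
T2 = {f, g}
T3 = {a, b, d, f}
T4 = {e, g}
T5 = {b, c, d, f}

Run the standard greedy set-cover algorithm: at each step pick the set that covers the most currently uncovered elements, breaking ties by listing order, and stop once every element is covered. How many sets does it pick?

Pick 1: T1 covers 4 new elements (a, b, c, d).
Pick 2: T2 covers 2 new elements (f, g).
Pick 3: T4 covers 1 new elements (e).
Greedy uses 3 sets.

3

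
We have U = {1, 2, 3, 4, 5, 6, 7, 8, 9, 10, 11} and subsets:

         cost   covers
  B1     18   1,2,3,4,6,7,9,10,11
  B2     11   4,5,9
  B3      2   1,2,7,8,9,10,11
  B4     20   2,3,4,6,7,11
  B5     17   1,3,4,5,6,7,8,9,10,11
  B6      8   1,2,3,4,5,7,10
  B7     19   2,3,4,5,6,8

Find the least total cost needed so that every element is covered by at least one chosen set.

19

B3, B5 cover every element at cost 2 + 17 = 19.
Any cover uses at least 2 sets; among all covering selections none totals below 19.
Greedy by coverage-per-cost would pick B3, B6, B5 for 27 — worse than the optimum 19.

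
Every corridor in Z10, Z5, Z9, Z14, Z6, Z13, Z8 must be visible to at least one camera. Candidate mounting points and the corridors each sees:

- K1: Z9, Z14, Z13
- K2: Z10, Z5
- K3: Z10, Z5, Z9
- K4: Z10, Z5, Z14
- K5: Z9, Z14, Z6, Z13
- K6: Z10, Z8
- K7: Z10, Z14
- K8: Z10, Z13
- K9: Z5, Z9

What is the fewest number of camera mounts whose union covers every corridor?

3

K2, K5, K6 together cover {Z10, Z5, Z9, Z14, Z6, Z13, Z8} — every corridor.
No 2 of the 9 camera mounts cover everything (all 36 pairs fall short), so 3 is minimum.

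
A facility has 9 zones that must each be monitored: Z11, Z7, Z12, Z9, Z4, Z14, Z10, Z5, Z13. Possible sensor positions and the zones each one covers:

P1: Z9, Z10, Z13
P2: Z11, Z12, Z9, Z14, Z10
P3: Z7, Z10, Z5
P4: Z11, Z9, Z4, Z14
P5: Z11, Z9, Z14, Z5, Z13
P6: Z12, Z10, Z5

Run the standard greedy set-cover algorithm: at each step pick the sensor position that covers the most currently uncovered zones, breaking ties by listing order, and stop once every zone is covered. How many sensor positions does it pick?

4

Pick 1: P2 covers 5 new zones (Z11, Z12, Z9, Z14, Z10).
Pick 2: P3 covers 2 new zones (Z7, Z5).
Pick 3: P1 covers 1 new zones (Z13).
Pick 4: P4 covers 1 new zones (Z4).
Greedy uses 4 sensor positions.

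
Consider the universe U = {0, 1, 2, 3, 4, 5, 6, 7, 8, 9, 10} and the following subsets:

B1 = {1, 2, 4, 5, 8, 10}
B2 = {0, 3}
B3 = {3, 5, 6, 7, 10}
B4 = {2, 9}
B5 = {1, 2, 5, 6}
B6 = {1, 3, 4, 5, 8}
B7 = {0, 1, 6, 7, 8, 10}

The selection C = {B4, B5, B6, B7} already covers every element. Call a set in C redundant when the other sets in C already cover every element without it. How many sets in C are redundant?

1

Drop B4: 9 uncovered — not redundant.
Drop B5: the rest still cover every element — redundant.
Drop B6: 3, 4 uncovered — not redundant.
Drop B7: 0, 7, 10 uncovered — not redundant.
1 redundant: B5.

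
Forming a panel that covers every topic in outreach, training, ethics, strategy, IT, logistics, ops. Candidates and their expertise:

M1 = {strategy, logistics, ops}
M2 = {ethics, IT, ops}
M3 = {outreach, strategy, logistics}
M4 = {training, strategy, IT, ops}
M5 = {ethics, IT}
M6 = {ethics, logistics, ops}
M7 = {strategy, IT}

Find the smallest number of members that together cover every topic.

M2, M3, M4 together cover {outreach, training, ethics, strategy, IT, logistics, ops} — every topic.
No 2 of the 7 members cover everything (all 21 pairs fall short), so 3 is minimum.

3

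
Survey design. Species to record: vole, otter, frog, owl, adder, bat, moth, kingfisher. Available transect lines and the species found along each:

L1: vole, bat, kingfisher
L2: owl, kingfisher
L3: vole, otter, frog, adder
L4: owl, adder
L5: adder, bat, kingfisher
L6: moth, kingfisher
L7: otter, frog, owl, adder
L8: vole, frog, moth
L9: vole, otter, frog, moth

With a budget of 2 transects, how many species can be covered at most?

7

Choosing L1, L7 covers {vole, otter, frog, owl, adder, bat, kingfisher} — 7 species.
No choice of 2 transects does better; here moth is left uncovered.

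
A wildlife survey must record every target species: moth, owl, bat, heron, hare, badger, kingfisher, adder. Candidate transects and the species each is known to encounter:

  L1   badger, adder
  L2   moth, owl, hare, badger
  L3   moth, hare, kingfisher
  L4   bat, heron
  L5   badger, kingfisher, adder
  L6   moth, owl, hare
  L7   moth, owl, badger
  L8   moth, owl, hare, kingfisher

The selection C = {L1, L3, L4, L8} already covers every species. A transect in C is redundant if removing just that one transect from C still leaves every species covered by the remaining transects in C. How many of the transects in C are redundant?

Drop L1: badger, adder uncovered — not redundant.
Drop L3: the rest still cover every species — redundant.
Drop L4: bat, heron uncovered — not redundant.
Drop L8: owl uncovered — not redundant.
1 redundant: L3.

1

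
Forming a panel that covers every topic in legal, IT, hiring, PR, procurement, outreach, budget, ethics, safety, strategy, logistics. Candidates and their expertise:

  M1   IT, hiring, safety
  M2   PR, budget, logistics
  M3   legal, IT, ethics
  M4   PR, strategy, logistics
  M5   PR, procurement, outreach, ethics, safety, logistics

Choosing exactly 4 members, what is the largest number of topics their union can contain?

10

Choosing M1, M2, M3, M5 covers {legal, IT, hiring, PR, procurement, outreach, budget, ethics, safety, logistics} — 10 topics.
No choice of 4 members does better; here strategy is left uncovered.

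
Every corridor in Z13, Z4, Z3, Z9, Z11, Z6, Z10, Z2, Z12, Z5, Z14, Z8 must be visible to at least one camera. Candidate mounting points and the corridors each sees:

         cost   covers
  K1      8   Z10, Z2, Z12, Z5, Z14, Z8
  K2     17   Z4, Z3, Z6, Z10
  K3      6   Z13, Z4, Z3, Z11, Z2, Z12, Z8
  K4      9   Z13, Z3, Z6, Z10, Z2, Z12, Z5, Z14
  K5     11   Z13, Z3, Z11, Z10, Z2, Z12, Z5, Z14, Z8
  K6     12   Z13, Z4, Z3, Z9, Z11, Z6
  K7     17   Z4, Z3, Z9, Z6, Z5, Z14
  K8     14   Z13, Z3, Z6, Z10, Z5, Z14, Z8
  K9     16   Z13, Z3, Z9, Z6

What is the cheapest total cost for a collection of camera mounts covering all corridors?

K1, K6 cover every corridor at cost 8 + 12 = 20.
Any cover uses at least 2 camera mounts; among all covering selections none totals below 20.
Greedy by coverage-per-cost would pick K3, K4, K6 for 27 — worse than the optimum 20.

20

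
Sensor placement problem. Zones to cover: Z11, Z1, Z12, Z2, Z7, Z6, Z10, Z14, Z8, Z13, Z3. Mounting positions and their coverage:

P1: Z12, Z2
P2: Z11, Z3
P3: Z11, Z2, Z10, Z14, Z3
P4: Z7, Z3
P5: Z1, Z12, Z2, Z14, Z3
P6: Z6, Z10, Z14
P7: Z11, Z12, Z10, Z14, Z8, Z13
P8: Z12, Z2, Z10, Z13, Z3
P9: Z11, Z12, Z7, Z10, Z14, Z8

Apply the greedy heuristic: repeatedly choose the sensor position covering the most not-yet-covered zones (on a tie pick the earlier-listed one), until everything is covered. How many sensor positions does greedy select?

Pick 1: P7 covers 6 new zones (Z11, Z12, Z10, Z14, Z8, Z13).
Pick 2: P5 covers 3 new zones (Z1, Z2, Z3).
Pick 3: P4 covers 1 new zones (Z7).
Pick 4: P6 covers 1 new zones (Z6).
Greedy uses 4 sensor positions.

4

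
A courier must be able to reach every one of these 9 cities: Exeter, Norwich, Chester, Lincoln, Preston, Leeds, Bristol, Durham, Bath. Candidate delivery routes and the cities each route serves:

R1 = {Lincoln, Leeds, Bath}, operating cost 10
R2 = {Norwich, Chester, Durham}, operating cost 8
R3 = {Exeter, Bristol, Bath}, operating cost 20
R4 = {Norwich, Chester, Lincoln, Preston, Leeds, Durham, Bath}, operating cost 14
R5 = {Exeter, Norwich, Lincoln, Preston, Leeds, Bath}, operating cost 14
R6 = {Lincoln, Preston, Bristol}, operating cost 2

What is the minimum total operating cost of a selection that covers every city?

24

R2, R5, R6 cover every city at operating cost 8 + 14 + 2 = 24.
Any cover uses at least 2 routes; among all covering selections none totals below 24.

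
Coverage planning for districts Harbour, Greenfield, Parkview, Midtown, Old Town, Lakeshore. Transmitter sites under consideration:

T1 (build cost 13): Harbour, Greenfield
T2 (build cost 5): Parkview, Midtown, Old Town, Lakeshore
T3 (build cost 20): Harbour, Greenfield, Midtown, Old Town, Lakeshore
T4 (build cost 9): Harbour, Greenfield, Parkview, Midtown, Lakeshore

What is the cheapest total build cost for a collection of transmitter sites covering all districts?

T2, T4 cover every district at build cost 5 + 9 = 14.
Any cover uses at least 2 transmitter sites; among all covering selections none totals below 14.

14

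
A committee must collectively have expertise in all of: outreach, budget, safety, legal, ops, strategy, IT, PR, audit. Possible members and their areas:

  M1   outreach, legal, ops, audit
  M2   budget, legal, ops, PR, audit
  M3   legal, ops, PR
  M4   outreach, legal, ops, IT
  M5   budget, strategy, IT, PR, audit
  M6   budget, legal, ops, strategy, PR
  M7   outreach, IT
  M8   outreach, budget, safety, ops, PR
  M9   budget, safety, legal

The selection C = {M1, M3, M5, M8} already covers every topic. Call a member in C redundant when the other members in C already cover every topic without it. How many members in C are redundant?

2

Drop M1: the rest still cover every topic — redundant.
Drop M3: the rest still cover every topic — redundant.
Drop M5: strategy, IT uncovered — not redundant.
Drop M8: safety uncovered — not redundant.
2 redundant: M1, M3.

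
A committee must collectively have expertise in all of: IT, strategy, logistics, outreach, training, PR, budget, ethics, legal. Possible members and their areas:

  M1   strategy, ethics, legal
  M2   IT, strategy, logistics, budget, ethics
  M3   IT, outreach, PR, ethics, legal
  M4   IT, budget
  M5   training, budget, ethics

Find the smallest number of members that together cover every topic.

M2, M3, M5 together cover {IT, strategy, logistics, outreach, training, PR, budget, ethics, legal} — every topic.
No 2 of the 5 members cover everything (all 10 pairs fall short), so 3 is minimum.

3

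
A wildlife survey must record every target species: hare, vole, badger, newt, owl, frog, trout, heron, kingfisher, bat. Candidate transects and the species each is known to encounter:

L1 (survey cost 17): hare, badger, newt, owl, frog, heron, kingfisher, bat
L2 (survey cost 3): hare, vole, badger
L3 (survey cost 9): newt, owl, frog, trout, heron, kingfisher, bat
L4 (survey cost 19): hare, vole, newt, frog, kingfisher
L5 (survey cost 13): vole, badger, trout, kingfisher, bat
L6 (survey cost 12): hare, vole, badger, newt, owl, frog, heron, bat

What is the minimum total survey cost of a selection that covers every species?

12

L2, L3 cover every species at survey cost 3 + 9 = 12.
Any cover uses at least 2 transects; among all covering selections none totals below 12.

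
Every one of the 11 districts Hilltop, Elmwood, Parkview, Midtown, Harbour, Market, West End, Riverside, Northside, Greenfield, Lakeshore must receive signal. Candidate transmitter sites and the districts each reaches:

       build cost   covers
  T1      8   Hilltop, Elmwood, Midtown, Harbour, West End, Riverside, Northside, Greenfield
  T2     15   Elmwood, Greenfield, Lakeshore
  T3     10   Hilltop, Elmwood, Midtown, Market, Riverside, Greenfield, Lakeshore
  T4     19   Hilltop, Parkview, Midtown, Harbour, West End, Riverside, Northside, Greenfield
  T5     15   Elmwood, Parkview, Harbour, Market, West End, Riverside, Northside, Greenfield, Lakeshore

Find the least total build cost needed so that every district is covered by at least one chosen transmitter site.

23

T1, T5 cover every district at build cost 8 + 15 = 23.
Any cover uses at least 2 transmitter sites; among all covering selections none totals below 23.
Greedy by coverage-per-build cost would pick T1, T3, T5 for 33 — worse than the optimum 23.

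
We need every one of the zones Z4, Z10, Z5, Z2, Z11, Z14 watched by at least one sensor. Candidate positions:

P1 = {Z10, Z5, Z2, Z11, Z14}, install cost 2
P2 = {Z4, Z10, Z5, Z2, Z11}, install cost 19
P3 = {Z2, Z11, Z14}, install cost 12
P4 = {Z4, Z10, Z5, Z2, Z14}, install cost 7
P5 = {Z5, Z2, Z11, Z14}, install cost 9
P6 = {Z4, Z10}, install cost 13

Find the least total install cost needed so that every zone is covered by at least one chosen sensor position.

P1, P4 cover every zone at install cost 2 + 7 = 9.
Any cover uses at least 2 sensor positions; among all covering selections none totals below 9.

9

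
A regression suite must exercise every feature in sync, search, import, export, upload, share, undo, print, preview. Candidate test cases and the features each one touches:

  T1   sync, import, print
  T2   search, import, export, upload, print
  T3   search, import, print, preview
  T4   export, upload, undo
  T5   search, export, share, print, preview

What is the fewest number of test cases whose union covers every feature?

T1, T4, T5 together cover {sync, search, import, export, upload, share, undo, print, preview} — every feature.
No 2 of the 5 test cases cover everything (all 10 pairs fall short), so 3 is minimum.
Greedy (largest uncovered first) would take T2, T5, T1, T4 — 4 test cases — but 3 suffice.

3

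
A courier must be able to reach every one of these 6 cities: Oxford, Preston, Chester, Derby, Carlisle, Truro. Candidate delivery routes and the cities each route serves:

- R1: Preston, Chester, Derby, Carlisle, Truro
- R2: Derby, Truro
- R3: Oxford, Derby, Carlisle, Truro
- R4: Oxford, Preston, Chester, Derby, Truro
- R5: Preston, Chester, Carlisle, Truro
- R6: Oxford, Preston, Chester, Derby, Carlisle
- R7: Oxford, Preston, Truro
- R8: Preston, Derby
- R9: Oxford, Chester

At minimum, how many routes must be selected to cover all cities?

R1, R3 together cover {Oxford, Preston, Chester, Derby, Carlisle, Truro} — every city.
No single route contains all 6 cities, so 2 is optimal.

2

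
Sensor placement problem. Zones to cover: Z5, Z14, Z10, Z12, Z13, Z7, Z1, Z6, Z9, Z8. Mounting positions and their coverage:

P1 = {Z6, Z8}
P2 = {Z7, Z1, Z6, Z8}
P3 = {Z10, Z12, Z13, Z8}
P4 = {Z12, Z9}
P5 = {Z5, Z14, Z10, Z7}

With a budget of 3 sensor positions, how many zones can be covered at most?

9

Choosing P2, P3, P5 covers {Z5, Z14, Z10, Z12, Z13, Z7, Z1, Z6, Z8} — 9 zones.
No choice of 3 sensor positions does better; here Z9 is left uncovered.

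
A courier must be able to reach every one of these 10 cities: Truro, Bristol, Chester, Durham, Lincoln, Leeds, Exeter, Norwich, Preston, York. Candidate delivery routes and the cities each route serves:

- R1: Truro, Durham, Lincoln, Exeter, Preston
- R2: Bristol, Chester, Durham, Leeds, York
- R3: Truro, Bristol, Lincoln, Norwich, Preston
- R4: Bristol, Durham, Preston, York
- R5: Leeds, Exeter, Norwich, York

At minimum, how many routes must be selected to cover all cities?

3

R1, R2, R3 together cover {Truro, Bristol, Chester, Durham, Lincoln, Leeds, Exeter, Norwich, Preston, York} — every city.
No 2 of the 5 routes cover everything (all 10 pairs fall short), so 3 is minimum.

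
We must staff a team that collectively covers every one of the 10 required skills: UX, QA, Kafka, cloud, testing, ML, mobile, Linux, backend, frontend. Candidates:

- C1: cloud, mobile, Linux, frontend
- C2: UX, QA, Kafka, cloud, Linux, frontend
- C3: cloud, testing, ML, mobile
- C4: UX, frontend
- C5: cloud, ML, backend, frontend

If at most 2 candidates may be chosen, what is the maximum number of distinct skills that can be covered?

9

Choosing C2, C3 covers {UX, QA, Kafka, cloud, testing, ML, mobile, Linux, frontend} — 9 skills.
No choice of 2 candidates does better; here backend is left uncovered.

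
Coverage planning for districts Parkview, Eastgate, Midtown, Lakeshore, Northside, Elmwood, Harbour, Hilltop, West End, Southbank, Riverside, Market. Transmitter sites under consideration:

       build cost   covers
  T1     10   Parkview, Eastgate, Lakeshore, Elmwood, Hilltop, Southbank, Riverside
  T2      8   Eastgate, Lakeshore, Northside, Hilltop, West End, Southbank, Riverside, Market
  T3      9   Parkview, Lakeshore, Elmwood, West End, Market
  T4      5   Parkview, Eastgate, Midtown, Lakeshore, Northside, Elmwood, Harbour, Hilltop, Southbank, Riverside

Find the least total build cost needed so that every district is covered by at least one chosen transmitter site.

T2, T4 cover every district at build cost 8 + 5 = 13.
Any cover uses at least 2 transmitter sites; among all covering selections none totals below 13.

13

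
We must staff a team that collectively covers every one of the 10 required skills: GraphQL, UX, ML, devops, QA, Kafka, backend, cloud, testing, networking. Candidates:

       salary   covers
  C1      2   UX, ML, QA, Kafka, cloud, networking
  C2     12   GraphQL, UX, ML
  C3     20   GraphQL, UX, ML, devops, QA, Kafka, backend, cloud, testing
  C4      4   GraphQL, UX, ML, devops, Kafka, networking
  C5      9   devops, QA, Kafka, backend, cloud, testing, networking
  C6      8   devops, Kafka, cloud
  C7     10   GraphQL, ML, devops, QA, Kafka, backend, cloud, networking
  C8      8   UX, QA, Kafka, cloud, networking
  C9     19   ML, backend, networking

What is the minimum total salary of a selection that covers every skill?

13

C4, C5 cover every skill at salary 4 + 9 = 13.
Any cover uses at least 2 candidates; among all covering selections none totals below 13.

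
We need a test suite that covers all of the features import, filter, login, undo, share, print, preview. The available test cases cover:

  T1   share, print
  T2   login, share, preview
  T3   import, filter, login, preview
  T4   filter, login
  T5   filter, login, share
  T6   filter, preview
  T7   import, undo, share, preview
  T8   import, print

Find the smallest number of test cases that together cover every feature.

T1, T3, T7 together cover {import, filter, login, undo, share, print, preview} — every feature.
No 2 of the 8 test cases cover everything (all 28 pairs fall short), so 3 is minimum.

3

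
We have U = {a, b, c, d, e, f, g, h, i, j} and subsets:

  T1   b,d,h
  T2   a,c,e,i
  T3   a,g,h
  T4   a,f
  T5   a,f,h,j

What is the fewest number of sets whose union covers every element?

T1, T2, T3, T5 together cover {a, b, c, d, e, f, g, h, i, j} — every element.
No 3 of the 5 sets cover everything (all 10 triples fall short), so 4 is minimum.

4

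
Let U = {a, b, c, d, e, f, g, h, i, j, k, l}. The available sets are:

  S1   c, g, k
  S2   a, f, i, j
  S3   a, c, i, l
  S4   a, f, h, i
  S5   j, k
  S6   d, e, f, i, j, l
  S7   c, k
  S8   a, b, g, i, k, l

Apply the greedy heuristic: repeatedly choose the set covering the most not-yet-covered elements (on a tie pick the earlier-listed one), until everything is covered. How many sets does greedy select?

Pick 1: S6 covers 6 new elements (d, e, f, i, j, l).
Pick 2: S8 covers 4 new elements (a, b, g, k).
Pick 3: S1 covers 1 new elements (c).
Pick 4: S4 covers 1 new elements (h).
Greedy uses 4 sets.

4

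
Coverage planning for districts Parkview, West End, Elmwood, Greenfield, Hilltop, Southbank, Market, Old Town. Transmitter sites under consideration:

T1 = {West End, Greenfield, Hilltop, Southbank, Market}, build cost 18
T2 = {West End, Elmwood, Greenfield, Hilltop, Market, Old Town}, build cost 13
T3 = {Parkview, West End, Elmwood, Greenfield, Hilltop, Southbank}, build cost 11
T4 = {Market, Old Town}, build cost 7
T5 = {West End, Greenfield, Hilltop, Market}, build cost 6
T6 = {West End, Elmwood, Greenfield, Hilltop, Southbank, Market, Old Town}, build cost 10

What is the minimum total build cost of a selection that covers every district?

T3, T4 cover every district at build cost 11 + 7 = 18.
Any cover uses at least 2 transmitter sites; among all covering selections none totals below 18.

18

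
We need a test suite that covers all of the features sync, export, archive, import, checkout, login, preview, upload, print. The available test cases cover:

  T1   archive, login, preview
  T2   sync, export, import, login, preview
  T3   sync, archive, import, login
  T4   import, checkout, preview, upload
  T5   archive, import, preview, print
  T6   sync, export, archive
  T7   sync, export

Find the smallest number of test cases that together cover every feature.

3

T2, T4, T5 together cover {sync, export, archive, import, checkout, login, preview, upload, print} — every feature.
No 2 of the 7 test cases cover everything (all 21 pairs fall short), so 3 is minimum.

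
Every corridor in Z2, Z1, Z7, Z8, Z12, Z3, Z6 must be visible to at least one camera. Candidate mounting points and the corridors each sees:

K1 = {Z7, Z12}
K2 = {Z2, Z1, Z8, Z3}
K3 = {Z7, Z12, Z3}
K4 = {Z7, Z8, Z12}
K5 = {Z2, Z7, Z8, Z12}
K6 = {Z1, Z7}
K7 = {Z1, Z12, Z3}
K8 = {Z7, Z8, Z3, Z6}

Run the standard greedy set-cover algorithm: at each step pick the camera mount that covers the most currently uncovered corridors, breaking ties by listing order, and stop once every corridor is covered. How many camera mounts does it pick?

Pick 1: K2 covers 4 new corridors (Z2, Z1, Z8, Z3).
Pick 2: K1 covers 2 new corridors (Z7, Z12).
Pick 3: K8 covers 1 new corridors (Z6).
Greedy uses 3 camera mounts.

3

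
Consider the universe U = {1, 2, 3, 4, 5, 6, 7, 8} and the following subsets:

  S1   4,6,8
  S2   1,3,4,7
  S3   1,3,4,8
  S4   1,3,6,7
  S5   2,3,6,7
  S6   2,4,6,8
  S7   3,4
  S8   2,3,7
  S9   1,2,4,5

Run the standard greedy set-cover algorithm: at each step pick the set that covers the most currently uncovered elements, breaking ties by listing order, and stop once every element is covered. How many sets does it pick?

3

Pick 1: S2 covers 4 new elements (1, 3, 4, 7).
Pick 2: S6 covers 3 new elements (2, 6, 8).
Pick 3: S9 covers 1 new elements (5).
Greedy uses 3 sets.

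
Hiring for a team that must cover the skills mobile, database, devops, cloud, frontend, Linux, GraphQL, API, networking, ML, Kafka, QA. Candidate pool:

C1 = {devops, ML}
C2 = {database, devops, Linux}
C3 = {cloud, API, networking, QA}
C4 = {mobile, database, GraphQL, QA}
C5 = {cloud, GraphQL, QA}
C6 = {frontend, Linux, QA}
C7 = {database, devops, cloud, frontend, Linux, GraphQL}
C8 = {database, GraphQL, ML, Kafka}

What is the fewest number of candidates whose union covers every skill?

C3, C4, C7, C8 together cover {mobile, database, devops, cloud, frontend, Linux, GraphQL, API, networking, ML, Kafka, QA} — every skill.
No 3 of the 8 candidates cover everything (all 56 triples fall short), so 4 is minimum.

4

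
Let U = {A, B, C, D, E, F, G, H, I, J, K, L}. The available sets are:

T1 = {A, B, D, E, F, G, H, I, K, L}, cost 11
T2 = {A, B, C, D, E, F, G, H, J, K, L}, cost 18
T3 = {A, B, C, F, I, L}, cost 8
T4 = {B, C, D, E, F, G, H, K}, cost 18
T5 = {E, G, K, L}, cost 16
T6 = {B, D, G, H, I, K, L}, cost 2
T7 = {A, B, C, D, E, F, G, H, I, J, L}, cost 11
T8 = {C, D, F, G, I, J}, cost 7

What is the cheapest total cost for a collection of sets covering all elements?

13

T6, T7 cover every element at cost 2 + 11 = 13.
Any cover uses at least 2 sets; among all covering selections none totals below 13.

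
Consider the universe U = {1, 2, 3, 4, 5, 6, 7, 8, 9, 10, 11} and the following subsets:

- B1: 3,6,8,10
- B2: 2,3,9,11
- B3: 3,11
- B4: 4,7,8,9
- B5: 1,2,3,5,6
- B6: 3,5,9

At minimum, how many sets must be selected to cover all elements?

4

B1, B2, B4, B5 together cover {1, 2, 3, 4, 5, 6, 7, 8, 9, 10, 11} — every element.
No 3 of the 6 sets cover everything (all 20 triples fall short), so 4 is minimum.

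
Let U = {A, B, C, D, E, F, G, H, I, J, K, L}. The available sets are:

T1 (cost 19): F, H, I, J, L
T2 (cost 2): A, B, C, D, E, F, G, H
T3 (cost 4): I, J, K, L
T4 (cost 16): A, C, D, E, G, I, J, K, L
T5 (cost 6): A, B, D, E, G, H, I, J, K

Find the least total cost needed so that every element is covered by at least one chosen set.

T2, T3 cover every element at cost 2 + 4 = 6.
Any cover uses at least 2 sets; among all covering selections none totals below 6.

6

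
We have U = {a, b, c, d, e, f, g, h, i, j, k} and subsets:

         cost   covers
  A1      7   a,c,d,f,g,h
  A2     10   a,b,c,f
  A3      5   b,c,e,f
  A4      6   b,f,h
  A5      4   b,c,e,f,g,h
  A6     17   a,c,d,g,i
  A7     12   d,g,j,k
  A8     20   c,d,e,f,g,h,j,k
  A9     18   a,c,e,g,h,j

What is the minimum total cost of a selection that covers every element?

A5, A6, A7 cover every element at cost 4 + 17 + 12 = 33.
Any cover uses at least 3 sets; among all covering selections none totals below 33.

33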